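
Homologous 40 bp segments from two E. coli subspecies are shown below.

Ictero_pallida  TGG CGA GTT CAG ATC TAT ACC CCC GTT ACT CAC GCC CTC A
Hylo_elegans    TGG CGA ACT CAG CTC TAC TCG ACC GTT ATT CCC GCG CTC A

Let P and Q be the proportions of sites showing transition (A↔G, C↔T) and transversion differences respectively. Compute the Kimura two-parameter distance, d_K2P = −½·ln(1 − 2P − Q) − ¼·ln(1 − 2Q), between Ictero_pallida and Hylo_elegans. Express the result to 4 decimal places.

0.3046

Differing sites — 7:G/A (Ti); 8:T/C (Ti); 13:A/C (Tv); 18:T/C (Ti); 19:A/T (Tv); 21:C/G (Tv); 22:C/A (Tv); 29:C/T (Ti); 32:A/C (Tv); 36:C/G (Tv).
Of the 10 differences, 4 transitions and 6 transversions over 40 sites: P = 4/40 = 0.100000, Q = 6/40 = 0.150000.
d = −0.5·ln(0.650000) − 0.25·ln(0.700000) = −0.5·(-0.430783) − 0.25·(-0.356675) = 0.3046.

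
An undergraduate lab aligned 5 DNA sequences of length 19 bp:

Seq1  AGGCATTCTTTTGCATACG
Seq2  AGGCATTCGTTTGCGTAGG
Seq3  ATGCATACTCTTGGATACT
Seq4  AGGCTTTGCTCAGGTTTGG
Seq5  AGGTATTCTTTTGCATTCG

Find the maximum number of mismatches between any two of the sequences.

12

Pairwise Hamming distances:
  Seq1 vs Seq2: 3
  Seq1 vs Seq3: 5
  Seq1 vs Seq4: 9
  Seq1 vs Seq5: 2
  Seq2 vs Seq3: 8
  Seq2 vs Seq4: 8
  Seq2 vs Seq5: 5
  Seq3 vs Seq4: 12
  Seq3 vs Seq5: 7
  Seq4 vs Seq5: 9
The largest is 12, between Seq3 and Seq4.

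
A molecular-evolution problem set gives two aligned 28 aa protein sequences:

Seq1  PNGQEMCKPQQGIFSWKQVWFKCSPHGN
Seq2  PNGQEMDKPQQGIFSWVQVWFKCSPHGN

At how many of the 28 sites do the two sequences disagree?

Differing sites — 7:C/D; 17:K/V.
That gives 2 mismatches out of 28 aligned sites, so the Hamming distance is 2.

2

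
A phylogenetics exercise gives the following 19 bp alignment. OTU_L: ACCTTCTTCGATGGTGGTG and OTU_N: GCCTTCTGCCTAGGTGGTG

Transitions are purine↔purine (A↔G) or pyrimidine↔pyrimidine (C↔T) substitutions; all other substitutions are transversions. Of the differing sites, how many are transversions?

4

The sequences differ at positions 1 (A/G, transition), 8 (T/G, transversion), 10 (G/C, transversion), 11 (A/T, transversion), 12 (T/A, transversion).
Of the 5 differences, 1 transition and 4 transversions, so the answer is 4.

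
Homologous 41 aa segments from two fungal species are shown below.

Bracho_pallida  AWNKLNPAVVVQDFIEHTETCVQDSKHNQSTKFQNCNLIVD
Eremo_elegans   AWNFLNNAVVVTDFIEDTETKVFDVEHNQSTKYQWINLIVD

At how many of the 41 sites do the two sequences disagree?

Mismatches occur at site 4 (K↔F), site 7 (P↔N), site 12 (Q↔T), site 17 (H↔D), site 21 (C↔K), site 23 (Q↔F), site 25 (S↔V), site 26 (K↔E), site 33 (F↔Y), site 35 (N↔W), site 36 (C↔I).
That gives 11 mismatches out of 41 aligned sites, so the Hamming distance is 11.

11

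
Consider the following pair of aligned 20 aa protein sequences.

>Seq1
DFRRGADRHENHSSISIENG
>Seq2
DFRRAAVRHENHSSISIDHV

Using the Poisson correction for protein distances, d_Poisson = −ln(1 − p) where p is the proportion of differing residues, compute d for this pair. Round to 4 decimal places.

0.2877

The sequences differ at positions 5 (G/A), 7 (D/V), 18 (E/D), 19 (N/H), 20 (G/V).
p = 5/20 = 0.250000.
d = −ln(1 − 0.250000) = −ln(0.750000) = 0.2877.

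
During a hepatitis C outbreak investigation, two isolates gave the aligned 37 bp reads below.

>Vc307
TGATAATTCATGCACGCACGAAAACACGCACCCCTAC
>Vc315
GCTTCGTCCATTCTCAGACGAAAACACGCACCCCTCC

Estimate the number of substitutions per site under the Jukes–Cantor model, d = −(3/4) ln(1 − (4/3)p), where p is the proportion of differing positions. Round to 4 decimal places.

0.3786

Differing sites — 1:T/G; 2:G/C; 3:A/T; 5:A/C; 6:A/G; 8:T/C; 12:G/T; 14:A/T; 16:G/A; 17:C/G; 36:A/C.
p = 11/37 = 0.297297.
d = −0.75 · ln(1 − (4/3)·0.297297) = −0.75 · ln(0.603604) = −0.75 · (-0.504837) = 0.3786.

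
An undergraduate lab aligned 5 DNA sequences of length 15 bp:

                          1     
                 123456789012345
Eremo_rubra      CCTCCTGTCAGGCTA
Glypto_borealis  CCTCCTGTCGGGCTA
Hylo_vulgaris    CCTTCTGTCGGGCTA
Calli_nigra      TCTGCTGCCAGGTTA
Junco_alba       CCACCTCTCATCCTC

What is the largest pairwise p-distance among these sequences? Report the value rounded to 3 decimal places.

Pairwise Hamming distances:
  Eremo_rubra vs Glypto_borealis: 1
  Eremo_rubra vs Hylo_vulgaris: 2
  Eremo_rubra vs Calli_nigra: 4
  Eremo_rubra vs Junco_alba: 5
  Glypto_borealis vs Hylo_vulgaris: 1
  Glypto_borealis vs Calli_nigra: 5
  Glypto_borealis vs Junco_alba: 6
  Hylo_vulgaris vs Calli_nigra: 5
  Hylo_vulgaris vs Junco_alba: 7
  Calli_nigra vs Junco_alba: 9
The largest is 9 mismatches, between Calli_nigra and Junco_alba; p = 9/15 = 0.600.

0.600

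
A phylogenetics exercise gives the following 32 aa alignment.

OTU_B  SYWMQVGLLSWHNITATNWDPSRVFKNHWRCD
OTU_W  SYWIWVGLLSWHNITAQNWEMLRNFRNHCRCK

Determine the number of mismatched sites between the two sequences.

10

Mismatches occur at site 4 (M↔I), site 5 (Q↔W), site 17 (T↔Q), site 20 (D↔E), site 21 (P↔M), site 22 (S↔L), site 24 (V↔N), site 26 (K↔R), site 29 (W↔C), site 32 (D↔K).
That gives 10 mismatches out of 32 aligned sites, so the Hamming distance is 10.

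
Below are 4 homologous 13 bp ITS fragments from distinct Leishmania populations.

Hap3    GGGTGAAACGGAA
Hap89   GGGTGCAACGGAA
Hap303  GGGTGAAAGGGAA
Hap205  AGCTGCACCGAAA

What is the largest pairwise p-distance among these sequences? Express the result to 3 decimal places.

Pairwise Hamming distances:
  Hap3 vs Hap89: 1
  Hap3 vs Hap303: 1
  Hap3 vs Hap205: 5
  Hap89 vs Hap303: 2
  Hap89 vs Hap205: 4
  Hap303 vs Hap205: 6
The largest is 6 mismatches, between Hap303 and Hap205; p = 6/13 = 0.462.

0.462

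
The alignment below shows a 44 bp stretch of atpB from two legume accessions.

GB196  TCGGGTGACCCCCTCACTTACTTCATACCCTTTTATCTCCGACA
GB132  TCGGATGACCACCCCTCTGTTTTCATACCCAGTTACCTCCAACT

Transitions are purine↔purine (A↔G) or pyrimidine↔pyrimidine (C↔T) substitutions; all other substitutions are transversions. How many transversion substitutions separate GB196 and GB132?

7

Differing sites — 5:G/A (Ti); 11:C/A (Tv); 14:T/C (Ti); 16:A/T (Tv); 19:T/G (Tv); 20:A/T (Tv); 21:C/T (Ti); 31:T/A (Tv); 32:T/G (Tv); 36:T/C (Ti); 41:G/A (Ti); 44:A/T (Tv).
Of the 12 differences, 5 transitions and 7 transversions, so the answer is 7.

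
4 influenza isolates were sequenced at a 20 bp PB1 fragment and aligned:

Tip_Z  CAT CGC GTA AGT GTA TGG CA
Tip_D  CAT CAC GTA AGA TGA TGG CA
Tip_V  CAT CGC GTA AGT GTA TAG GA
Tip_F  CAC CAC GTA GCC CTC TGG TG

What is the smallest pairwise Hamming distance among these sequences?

2

Pairwise Hamming distances:
  Tip_Z vs Tip_D: 4
  Tip_Z vs Tip_V: 2
  Tip_Z vs Tip_F: 9
  Tip_D vs Tip_V: 6
  Tip_D vs Tip_F: 9
  Tip_V vs Tip_F: 10
The smallest is 2, between Tip_Z and Tip_V.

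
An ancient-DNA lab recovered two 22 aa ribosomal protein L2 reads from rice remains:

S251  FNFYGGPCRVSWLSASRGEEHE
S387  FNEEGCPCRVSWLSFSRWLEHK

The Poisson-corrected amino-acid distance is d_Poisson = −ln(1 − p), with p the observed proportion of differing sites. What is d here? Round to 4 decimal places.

0.3830

Differing sites — 3:F/E; 4:Y/E; 6:G/C; 15:A/F; 18:G/W; 19:E/L; 22:E/K.
p = 7/22 = 0.318182.
d = −ln(1 − 0.318182) = −ln(0.681818) = 0.3830.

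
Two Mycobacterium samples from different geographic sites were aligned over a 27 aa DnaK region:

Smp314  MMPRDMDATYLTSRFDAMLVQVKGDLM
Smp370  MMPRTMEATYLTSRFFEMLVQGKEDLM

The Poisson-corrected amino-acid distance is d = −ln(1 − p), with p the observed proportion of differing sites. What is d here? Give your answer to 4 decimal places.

0.2513

The sequences differ at positions 5 (D/T), 7 (D/E), 16 (D/F), 17 (A/E), 22 (V/G), 24 (G/E).
p = 6/27 = 0.222222.
d = −ln(1 − 0.222222) = −ln(0.777778) = 0.2513.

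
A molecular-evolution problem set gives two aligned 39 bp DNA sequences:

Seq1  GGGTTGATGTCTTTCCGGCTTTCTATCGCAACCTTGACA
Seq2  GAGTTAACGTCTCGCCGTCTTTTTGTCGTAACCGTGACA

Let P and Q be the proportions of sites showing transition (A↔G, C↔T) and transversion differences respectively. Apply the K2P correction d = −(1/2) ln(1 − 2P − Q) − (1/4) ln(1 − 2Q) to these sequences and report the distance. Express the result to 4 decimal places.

0.3280

Differing sites — 2:G/A (Ti); 6:G/A (Ti); 8:T/C (Ti); 13:T/C (Ti); 14:T/G (Tv); 18:G/T (Tv); 23:C/T (Ti); 25:A/G (Ti); 29:C/T (Ti); 34:T/G (Tv).
Of the 10 differences, 7 transitions and 3 transversions over 39 sites: P = 7/39 = 0.179487, Q = 3/39 = 0.076923.
d = −0.5·ln(0.564103) − 0.25·ln(0.846154) = −0.5·(-0.572518) − 0.25·(-0.167054) = 0.3280.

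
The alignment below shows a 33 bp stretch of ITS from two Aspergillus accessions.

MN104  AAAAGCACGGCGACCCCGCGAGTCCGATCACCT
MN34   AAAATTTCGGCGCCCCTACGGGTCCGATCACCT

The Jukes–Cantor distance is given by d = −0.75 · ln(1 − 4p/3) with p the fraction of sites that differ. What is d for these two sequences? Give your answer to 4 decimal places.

0.2493

Mismatches occur at site 5 (G/T), site 6 (C/T), site 7 (A/T), site 13 (A/C), site 17 (C/T), site 18 (G/A), site 21 (A/G).
p = 7/33 = 0.212121.
d = −0.75 · ln(1 − (4/3)·0.212121) = −0.75 · ln(0.717172) = −0.75 · (-0.332440) = 0.2493.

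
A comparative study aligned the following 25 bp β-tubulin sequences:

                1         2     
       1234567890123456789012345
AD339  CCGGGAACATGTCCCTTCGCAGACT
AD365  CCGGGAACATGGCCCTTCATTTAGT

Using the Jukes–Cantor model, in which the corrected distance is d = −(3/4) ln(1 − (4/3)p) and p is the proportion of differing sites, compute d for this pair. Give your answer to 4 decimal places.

0.2892

The sequences differ at positions 12 (T/G), 19 (G/A), 20 (C/T), 21 (A/T), 22 (G/T), 24 (C/G).
p = 6/25 = 0.240000.
d = −0.75 · ln(1 − (4/3)·0.240000) = −0.75 · ln(0.680000) = −0.75 · (-0.385662) = 0.2892.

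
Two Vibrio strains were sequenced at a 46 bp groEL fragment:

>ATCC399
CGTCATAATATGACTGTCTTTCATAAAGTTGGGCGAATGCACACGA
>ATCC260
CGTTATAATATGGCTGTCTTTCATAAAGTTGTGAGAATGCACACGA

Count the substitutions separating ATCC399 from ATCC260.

The sequences differ at positions 4 (C/T), 13 (A/G), 32 (G/T), 34 (C/A).
That gives 4 mismatches out of 46 aligned sites, so the Hamming distance is 4.

4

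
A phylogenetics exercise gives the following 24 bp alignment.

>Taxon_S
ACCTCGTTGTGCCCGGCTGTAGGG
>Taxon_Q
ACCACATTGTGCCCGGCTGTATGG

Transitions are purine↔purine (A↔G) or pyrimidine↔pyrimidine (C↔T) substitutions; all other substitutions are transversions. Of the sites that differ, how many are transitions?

1

The sequences differ at positions 4 (T/A, transversion), 6 (G/A, transition), 22 (G/T, transversion).
Of the 3 differences, 1 transition and 2 transversions, so the answer is 1.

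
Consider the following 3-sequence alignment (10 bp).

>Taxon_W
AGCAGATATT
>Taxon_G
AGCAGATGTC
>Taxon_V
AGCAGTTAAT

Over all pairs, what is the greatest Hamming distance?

4

Pairwise Hamming distances:
  Taxon_W vs Taxon_G: 2
  Taxon_W vs Taxon_V: 2
  Taxon_G vs Taxon_V: 4
The largest is 4, between Taxon_G and Taxon_V.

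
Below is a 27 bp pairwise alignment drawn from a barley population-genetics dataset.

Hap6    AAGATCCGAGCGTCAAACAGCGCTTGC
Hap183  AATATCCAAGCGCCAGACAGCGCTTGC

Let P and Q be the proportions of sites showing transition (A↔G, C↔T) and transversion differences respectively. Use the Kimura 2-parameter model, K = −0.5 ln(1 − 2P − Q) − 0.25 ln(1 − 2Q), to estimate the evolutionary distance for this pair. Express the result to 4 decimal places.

0.1693

Mismatches occur at site 3 (G/T, transversion), site 8 (G/A, transition), site 13 (T/C, transition), site 16 (A/G, transition).
Of the 4 differences, 3 transitions and 1 transversion over 27 sites: P = 3/27 = 0.111111, Q = 1/27 = 0.037037.
d = −0.5·ln(0.740741) − 0.25·ln(0.925926) = −0.5·(-0.300104) − 0.25·(-0.076961) = 0.1693.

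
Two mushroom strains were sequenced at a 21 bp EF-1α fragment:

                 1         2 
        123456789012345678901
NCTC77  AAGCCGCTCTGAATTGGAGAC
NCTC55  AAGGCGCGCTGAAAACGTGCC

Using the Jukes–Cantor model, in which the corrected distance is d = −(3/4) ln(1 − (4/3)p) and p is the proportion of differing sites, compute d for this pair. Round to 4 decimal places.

Mismatches occur at site 4 (C↔G), site 8 (T↔G), site 14 (T↔A), site 15 (T↔A), site 16 (G↔C), site 18 (A↔T), site 20 (A↔C).
p = 7/21 = 0.333333.
d = −0.75 · ln(1 − (4/3)·0.333333) = −0.75 · ln(0.555556) = −0.75 · (-0.587786) = 0.4408.

0.4408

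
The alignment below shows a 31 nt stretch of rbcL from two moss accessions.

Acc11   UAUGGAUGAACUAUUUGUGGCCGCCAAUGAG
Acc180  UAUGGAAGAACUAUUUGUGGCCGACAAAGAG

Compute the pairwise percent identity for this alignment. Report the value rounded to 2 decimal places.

90.32%

The sequences differ at positions 7 (U/A), 24 (C/A), 28 (U/A).
28 of the 31 sites match, so the percent identity is 28/31 × 100 = 90.32%.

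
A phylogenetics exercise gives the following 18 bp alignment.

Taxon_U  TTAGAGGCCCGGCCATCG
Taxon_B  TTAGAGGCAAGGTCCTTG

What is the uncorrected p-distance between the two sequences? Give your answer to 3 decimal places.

The sequences differ at positions 9 (C/A), 10 (C/A), 13 (C/T), 15 (A/C), 17 (C/T).
There are 5 differences over 18 sites, so p = 5/18 = 0.278.

0.278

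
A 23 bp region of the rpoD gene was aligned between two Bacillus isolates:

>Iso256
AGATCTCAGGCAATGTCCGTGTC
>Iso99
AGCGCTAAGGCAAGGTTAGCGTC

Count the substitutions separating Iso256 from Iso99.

7

The sequences differ at positions 3 (A/C), 4 (T/G), 7 (C/A), 14 (T/G), 17 (C/T), 18 (C/A), 20 (T/C).
That gives 7 mismatches out of 23 aligned sites, so the Hamming distance is 7.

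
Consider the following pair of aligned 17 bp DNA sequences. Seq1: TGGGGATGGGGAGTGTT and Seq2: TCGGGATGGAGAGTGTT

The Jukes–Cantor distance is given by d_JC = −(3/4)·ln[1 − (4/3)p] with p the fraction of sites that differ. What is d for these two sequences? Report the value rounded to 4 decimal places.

Mismatches occur at site 2 (G/C), site 10 (G/A).
p = 2/17 = 0.117647.
d = −0.75 · ln(1 − (4/3)·0.117647) = −0.75 · ln(0.843137) = −0.75 · (-0.170626) = 0.1280.

0.1280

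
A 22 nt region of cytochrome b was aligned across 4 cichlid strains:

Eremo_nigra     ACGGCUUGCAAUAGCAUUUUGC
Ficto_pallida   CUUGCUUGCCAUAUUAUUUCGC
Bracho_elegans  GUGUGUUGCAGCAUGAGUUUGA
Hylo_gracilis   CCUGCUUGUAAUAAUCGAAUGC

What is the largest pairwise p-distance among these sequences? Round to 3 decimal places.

Pairwise Hamming distances:
  Eremo_nigra vs Ficto_pallida: 7
  Eremo_nigra vs Bracho_elegans: 10
  Eremo_nigra vs Hylo_gracilis: 9
  Ficto_pallida vs Bracho_elegans: 11
  Ficto_pallida vs Hylo_gracilis: 9
  Bracho_elegans vs Hylo_gracilis: 14
The largest is 14 mismatches, between Bracho_elegans and Hylo_gracilis; p = 14/22 = 0.636.

0.636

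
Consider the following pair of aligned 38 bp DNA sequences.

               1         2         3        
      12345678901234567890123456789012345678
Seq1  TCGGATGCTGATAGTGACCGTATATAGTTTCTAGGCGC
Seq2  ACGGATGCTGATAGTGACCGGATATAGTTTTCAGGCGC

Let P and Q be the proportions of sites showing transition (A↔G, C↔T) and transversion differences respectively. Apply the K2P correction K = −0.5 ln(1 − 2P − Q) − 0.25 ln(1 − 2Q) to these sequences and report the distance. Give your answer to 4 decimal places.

0.1137

The sequences differ at positions 1 (T/A, transversion), 21 (T/G, transversion), 31 (C/T, transition), 32 (T/C, transition).
Of the 4 differences, 2 transitions and 2 transversions over 38 sites: P = 2/38 = 0.052632, Q = 2/38 = 0.052632.
d = −0.5·ln(0.842104) − 0.25·ln(0.894736) = −0.5·(-0.171852) − 0.25·(-0.111227) = 0.1137.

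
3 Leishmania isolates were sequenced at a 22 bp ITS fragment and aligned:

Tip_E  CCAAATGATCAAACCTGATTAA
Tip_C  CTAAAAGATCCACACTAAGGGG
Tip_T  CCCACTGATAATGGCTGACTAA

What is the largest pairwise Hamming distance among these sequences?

14

Pairwise Hamming distances:
  Tip_E vs Tip_C: 10
  Tip_E vs Tip_T: 7
  Tip_C vs Tip_T: 14
The largest is 14, between Tip_C and Tip_T.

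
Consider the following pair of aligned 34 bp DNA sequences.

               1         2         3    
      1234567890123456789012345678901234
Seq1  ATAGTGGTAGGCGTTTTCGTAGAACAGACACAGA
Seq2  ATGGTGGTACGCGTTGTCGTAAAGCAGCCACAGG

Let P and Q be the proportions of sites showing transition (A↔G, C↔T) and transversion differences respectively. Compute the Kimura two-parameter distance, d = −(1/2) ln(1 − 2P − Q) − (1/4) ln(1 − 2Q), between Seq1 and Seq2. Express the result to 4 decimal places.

Differing sites — 3:A/G (Ti); 10:G/C (Tv); 16:T/G (Tv); 22:G/A (Ti); 24:A/G (Ti); 28:A/C (Tv); 34:A/G (Ti).
Of the 7 differences, 4 transitions and 3 transversions over 34 sites: P = 4/34 = 0.117647, Q = 3/34 = 0.088235.
d = −0.5·ln(0.676471) − 0.25·ln(0.823530) = −0.5·(-0.390866) − 0.25·(-0.194155) = 0.2440.

0.2440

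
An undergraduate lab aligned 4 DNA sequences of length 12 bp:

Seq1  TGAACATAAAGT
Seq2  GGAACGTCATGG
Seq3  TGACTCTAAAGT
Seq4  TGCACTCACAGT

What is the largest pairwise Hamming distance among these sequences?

Pairwise Hamming distances:
  Seq1 vs Seq2: 5
  Seq1 vs Seq3: 3
  Seq1 vs Seq4: 4
  Seq2 vs Seq3: 7
  Seq2 vs Seq4: 8
  Seq3 vs Seq4: 6
The largest is 8, between Seq2 and Seq4.

8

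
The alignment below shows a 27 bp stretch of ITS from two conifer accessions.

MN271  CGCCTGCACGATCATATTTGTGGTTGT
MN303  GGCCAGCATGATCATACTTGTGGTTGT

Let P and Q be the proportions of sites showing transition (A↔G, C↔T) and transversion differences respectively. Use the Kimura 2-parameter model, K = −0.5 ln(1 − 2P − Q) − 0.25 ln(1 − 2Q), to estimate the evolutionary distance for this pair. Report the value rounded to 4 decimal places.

0.1657

Mismatches occur at site 1 (C→G, transversion), site 5 (T→A, transversion), site 9 (C→T, transition), site 17 (T→C, transition).
Of the 4 differences, 2 transitions and 2 transversions over 27 sites: P = 2/27 = 0.074074, Q = 2/27 = 0.074074.
d = −0.5·ln(0.777778) − 0.25·ln(0.851852) = −0.5·(-0.251314) − 0.25·(-0.160342) = 0.1657.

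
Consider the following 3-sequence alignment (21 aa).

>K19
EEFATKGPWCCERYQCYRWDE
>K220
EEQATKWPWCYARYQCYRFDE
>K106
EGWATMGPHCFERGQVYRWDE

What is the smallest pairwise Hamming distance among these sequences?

Pairwise Hamming distances:
  K19 vs K220: 5
  K19 vs K106: 7
  K220 vs K106: 10
The smallest is 5, between K19 and K220.

5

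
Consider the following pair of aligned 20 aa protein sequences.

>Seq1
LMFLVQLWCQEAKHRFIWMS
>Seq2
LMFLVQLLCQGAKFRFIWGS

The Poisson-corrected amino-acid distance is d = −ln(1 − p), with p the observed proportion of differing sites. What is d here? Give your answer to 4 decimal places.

Mismatches occur at site 8 (W→L), site 11 (E→G), site 14 (H→F), site 19 (M→G).
p = 4/20 = 0.200000.
d = −ln(1 − 0.200000) = −ln(0.800000) = 0.2231.

0.2231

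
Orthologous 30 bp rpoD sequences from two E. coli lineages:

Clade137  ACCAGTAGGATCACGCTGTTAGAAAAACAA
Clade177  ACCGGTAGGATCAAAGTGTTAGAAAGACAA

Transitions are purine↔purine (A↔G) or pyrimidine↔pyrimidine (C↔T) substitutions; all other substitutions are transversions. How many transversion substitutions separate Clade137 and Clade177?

The sequences differ at positions 4 (A/G, transition), 14 (C/A, transversion), 15 (G/A, transition), 16 (C/G, transversion), 26 (A/G, transition).
Of the 5 differences, 3 transitions and 2 transversions, so the answer is 2.

2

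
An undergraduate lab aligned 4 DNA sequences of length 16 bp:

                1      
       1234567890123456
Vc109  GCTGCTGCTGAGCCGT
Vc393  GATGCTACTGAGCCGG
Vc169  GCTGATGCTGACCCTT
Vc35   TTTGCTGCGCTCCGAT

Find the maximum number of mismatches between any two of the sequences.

10

Pairwise Hamming distances:
  Vc109 vs Vc393: 3
  Vc109 vs Vc169: 3
  Vc109 vs Vc35: 8
  Vc393 vs Vc169: 6
  Vc393 vs Vc35: 10
  Vc169 vs Vc35: 8
The largest is 10, between Vc393 and Vc35.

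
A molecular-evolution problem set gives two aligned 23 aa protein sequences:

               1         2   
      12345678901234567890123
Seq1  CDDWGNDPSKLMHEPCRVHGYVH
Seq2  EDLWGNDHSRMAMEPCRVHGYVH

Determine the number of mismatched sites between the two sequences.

The sequences differ at positions 1 (C/E), 3 (D/L), 8 (P/H), 10 (K/R), 11 (L/M), 12 (M/A), 13 (H/M).
That gives 7 mismatches out of 23 aligned sites, so the Hamming distance is 7.

7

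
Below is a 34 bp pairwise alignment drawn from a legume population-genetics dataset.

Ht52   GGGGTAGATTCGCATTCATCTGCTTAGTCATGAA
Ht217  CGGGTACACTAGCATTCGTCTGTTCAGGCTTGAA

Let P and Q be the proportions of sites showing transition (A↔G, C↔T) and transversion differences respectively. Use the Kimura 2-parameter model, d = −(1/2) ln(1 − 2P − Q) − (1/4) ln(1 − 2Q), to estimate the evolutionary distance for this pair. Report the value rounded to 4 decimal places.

Differing sites — 1:G/C (Tv); 7:G/C (Tv); 9:T/C (Ti); 11:C/A (Tv); 18:A/G (Ti); 23:C/T (Ti); 25:T/C (Ti); 28:T/G (Tv); 30:A/T (Tv).
Of the 9 differences, 4 transitions and 5 transversions over 34 sites: P = 4/34 = 0.117647, Q = 5/34 = 0.147059.
d = −0.5·ln(0.617647) − 0.25·ln(0.705882) = −0.5·(-0.481838) − 0.25·(-0.348307) = 0.3280.

0.3280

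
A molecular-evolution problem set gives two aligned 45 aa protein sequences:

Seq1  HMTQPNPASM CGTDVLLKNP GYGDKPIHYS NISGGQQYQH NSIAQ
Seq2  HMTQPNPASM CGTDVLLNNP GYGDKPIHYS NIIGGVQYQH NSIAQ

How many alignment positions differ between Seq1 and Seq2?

3

The sequences differ at positions 18 (K/N), 33 (S/I), 36 (Q/V).
That gives 3 mismatches out of 45 aligned sites, so the Hamming distance is 3.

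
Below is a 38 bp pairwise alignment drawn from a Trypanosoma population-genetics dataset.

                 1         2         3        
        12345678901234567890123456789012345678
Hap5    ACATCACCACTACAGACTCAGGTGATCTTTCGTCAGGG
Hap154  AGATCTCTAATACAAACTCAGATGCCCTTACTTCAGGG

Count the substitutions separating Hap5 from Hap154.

The sequences differ at positions 2 (C/G), 6 (A/T), 8 (C/T), 10 (C/A), 15 (G/A), 22 (G/A), 25 (A/C), 26 (T/C), 30 (T/A), 32 (G/T).
That gives 10 mismatches out of 38 aligned sites, so the Hamming distance is 10.

10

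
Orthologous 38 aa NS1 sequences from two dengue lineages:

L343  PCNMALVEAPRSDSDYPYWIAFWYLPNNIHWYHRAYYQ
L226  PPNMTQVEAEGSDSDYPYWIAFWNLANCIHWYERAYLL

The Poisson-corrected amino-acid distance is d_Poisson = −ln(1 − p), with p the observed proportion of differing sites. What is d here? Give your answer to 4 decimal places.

0.3417

Mismatches occur at site 2 (C/P), site 5 (A/T), site 6 (L/Q), site 10 (P/E), site 11 (R/G), site 24 (Y/N), site 26 (P/A), site 28 (N/C), site 33 (H/E), site 37 (Y/L), site 38 (Q/L).
p = 11/38 = 0.289474.
d = −ln(1 − 0.289474) = −ln(0.710526) = 0.3417.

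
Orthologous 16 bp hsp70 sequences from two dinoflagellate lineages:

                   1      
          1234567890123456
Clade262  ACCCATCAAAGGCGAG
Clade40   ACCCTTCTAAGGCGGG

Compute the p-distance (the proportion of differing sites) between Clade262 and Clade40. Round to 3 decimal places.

The sequences differ at positions 5 (A/T), 8 (A/T), 15 (A/G).
There are 3 differences over 16 sites, so p = 3/16 = 0.188.

0.188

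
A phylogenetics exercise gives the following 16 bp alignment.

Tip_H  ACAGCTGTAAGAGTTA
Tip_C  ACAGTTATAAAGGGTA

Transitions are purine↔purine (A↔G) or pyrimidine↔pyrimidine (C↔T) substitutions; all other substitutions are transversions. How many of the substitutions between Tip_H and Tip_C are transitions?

The sequences differ at positions 5 (C/T, transition), 7 (G/A, transition), 11 (G/A, transition), 12 (A/G, transition), 14 (T/G, transversion).
Of the 5 differences, 4 transitions and 1 transversion, so the answer is 4.

4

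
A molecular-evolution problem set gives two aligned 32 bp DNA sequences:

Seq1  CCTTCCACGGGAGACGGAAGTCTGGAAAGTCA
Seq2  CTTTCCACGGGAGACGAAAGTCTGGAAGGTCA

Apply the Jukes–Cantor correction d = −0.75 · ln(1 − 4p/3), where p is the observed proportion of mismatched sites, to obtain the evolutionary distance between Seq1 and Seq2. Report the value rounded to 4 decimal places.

0.1001

The sequences differ at positions 2 (C/T), 17 (G/A), 28 (A/G).
p = 3/32 = 0.093750.
d = −0.75 · ln(1 − (4/3)·0.093750) = −0.75 · ln(0.875000) = −0.75 · (-0.133531) = 0.1001.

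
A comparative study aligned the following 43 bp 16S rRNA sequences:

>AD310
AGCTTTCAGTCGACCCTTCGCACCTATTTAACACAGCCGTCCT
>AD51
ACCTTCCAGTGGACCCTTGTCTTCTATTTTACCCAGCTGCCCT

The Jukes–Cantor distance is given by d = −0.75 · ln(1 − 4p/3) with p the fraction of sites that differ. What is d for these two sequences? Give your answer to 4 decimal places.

The sequences differ at positions 2 (G/C), 6 (T/C), 11 (C/G), 19 (C/G), 20 (G/T), 22 (A/T), 23 (C/T), 30 (A/T), 33 (A/C), 38 (C/T), 40 (T/C).
p = 11/43 = 0.255814.
d = −0.75 · ln(1 − (4/3)·0.255814) = −0.75 · ln(0.658915) = −0.75 · (-0.417161) = 0.3129.

0.3129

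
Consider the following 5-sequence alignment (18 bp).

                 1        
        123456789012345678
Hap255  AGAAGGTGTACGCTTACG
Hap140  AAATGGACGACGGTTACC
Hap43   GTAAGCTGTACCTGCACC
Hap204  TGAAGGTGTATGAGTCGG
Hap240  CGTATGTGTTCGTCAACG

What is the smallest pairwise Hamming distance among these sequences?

6

Pairwise Hamming distances:
  Hap255 vs Hap140: 7
  Hap255 vs Hap43: 8
  Hap255 vs Hap204: 6
  Hap255 vs Hap240: 7
  Hap140 vs Hap43: 11
  Hap140 vs Hap204: 12
  Hap140 vs Hap240: 13
  Hap43 vs Hap204: 10
  Hap43 vs Hap240: 10
  Hap204 vs Hap240: 10
The smallest is 6, between Hap255 and Hap204.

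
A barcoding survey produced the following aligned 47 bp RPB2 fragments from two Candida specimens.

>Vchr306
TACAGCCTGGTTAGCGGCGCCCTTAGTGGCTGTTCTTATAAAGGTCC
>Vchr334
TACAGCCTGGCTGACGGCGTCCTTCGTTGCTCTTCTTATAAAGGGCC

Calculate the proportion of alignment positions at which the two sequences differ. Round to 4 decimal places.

0.1702

Differing sites — 11:T/C; 13:A/G; 14:G/A; 20:C/T; 25:A/C; 28:G/T; 32:G/C; 45:T/G.
There are 8 differences over 47 sites, so p = 8/47 = 0.1702.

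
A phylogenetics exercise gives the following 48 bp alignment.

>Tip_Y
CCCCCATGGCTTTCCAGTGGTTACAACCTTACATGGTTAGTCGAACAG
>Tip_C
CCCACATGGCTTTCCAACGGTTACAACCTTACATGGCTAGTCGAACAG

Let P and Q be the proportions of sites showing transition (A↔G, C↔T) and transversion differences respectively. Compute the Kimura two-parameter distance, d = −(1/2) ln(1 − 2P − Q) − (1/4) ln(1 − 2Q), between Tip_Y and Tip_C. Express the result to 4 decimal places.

Differing sites — 4:C/A (Tv); 17:G/A (Ti); 18:T/C (Ti); 37:T/C (Ti).
Of the 4 differences, 3 transitions and 1 transversion over 48 sites: P = 3/48 = 0.062500, Q = 1/48 = 0.020833.
d = −0.5·ln(0.854167) − 0.25·ln(0.958334) = −0.5·(-0.157629) − 0.25·(-0.042559) = 0.0895.

0.0895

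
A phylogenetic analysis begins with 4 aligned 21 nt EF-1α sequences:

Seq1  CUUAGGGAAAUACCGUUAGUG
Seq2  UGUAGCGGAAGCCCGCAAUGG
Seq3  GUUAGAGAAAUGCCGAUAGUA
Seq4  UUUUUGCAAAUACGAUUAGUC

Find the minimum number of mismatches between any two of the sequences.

Pairwise Hamming distances:
  Seq1 vs Seq2: 10
  Seq1 vs Seq3: 5
  Seq1 vs Seq4: 7
  Seq2 vs Seq3: 11
  Seq2 vs Seq4: 15
  Seq3 vs Seq4: 10
The smallest is 5, between Seq1 and Seq3.

5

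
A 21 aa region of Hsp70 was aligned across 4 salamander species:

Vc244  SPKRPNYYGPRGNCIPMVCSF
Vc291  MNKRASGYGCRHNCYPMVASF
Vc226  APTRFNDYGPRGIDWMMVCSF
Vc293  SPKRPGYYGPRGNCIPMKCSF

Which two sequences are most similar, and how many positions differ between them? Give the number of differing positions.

2

Pairwise Hamming distances:
  Vc244 vs Vc291: 9
  Vc244 vs Vc226: 8
  Vc244 vs Vc293: 2
  Vc291 vs Vc226: 13
  Vc291 vs Vc293: 10
  Vc226 vs Vc293: 10
The smallest is 2, between Vc244 and Vc293.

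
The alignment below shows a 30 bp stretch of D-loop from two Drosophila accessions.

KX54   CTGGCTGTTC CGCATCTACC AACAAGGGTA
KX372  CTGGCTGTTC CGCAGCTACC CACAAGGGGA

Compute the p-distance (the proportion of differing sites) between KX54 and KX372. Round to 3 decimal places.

0.100

The sequences differ at positions 15 (T/G), 21 (A/C), 29 (T/G).
There are 3 differences over 30 sites, so p = 3/30 = 0.100.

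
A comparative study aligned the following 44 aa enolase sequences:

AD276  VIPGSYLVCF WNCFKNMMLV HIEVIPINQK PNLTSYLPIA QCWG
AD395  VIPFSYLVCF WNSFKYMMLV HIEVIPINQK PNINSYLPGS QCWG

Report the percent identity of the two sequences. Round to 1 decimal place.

Differing sites — 4:G/F; 13:C/S; 16:N/Y; 33:L/I; 34:T/N; 39:I/G; 40:A/S.
37 of the 44 sites match, so the percent identity is 37/44 × 100 = 84.1%.

84.1%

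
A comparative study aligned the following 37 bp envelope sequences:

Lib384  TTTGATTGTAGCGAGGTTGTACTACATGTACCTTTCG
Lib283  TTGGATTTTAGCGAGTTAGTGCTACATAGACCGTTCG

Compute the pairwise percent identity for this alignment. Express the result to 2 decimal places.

The sequences differ at positions 3 (T/G), 8 (G/T), 16 (G/T), 18 (T/A), 21 (A/G), 28 (G/A), 29 (T/G), 33 (T/G).
29 of the 37 sites match, so the percent identity is 29/37 × 100 = 78.38%.

78.38%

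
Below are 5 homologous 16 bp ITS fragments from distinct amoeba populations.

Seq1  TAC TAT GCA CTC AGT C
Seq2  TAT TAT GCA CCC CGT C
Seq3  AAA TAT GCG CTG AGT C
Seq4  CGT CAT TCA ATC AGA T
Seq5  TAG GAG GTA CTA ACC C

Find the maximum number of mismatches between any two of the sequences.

12

Pairwise Hamming distances:
  Seq1 vs Seq2: 3
  Seq1 vs Seq3: 4
  Seq1 vs Seq4: 8
  Seq1 vs Seq5: 7
  Seq2 vs Seq3: 6
  Seq2 vs Seq4: 9
  Seq2 vs Seq5: 9
  Seq3 vs Seq4: 10
  Seq3 vs Seq5: 9
  Seq4 vs Seq5: 12
The largest is 12, between Seq4 and Seq5.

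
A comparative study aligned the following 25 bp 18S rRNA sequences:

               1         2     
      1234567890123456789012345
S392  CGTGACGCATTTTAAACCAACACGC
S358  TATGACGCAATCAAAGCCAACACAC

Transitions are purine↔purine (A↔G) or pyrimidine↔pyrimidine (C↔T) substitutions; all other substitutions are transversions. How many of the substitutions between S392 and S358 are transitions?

Mismatches occur at site 1 (C/T, transition), site 2 (G/A, transition), site 10 (T/A, transversion), site 12 (T/C, transition), site 13 (T/A, transversion), site 16 (A/G, transition), site 24 (G/A, transition).
Of the 7 differences, 5 transitions and 2 transversions, so the answer is 5.

5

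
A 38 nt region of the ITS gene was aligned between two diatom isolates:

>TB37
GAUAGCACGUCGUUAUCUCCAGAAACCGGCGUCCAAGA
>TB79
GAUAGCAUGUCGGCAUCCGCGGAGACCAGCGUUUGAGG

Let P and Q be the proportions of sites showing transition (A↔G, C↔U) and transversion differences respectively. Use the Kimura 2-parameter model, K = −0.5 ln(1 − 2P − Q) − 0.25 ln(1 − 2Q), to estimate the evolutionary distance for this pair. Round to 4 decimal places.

0.4603

Mismatches occur at site 8 (C→U, transition), site 13 (U→G, transversion), site 14 (U→C, transition), site 18 (U→C, transition), site 19 (C→G, transversion), site 21 (A→G, transition), site 24 (A→G, transition), site 28 (G→A, transition), site 33 (C→U, transition), site 34 (C→U, transition), site 35 (A→G, transition), site 38 (A→G, transition).
Of the 12 differences, 10 transitions and 2 transversions over 38 sites: P = 10/38 = 0.263158, Q = 2/38 = 0.052632.
d = −0.5·ln(0.421052) − 0.25·ln(0.894736) = −0.5·(-0.864999) − 0.25·(-0.111227) = 0.4603.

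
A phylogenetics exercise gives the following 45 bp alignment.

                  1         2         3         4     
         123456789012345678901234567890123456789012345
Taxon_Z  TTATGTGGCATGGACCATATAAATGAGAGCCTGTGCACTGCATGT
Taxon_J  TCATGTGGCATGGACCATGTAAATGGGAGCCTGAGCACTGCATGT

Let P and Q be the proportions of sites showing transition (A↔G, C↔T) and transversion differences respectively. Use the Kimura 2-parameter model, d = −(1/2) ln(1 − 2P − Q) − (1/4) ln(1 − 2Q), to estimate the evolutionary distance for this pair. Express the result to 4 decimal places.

0.0959

Differing sites — 2:T/C (Ti); 19:A/G (Ti); 26:A/G (Ti); 34:T/A (Tv).
Of the 4 differences, 3 transitions and 1 transversion over 45 sites: P = 3/45 = 0.066667, Q = 1/45 = 0.022222.
d = −0.5·ln(0.844444) − 0.25·ln(0.955556) = −0.5·(-0.169077) − 0.25·(-0.045462) = 0.0959.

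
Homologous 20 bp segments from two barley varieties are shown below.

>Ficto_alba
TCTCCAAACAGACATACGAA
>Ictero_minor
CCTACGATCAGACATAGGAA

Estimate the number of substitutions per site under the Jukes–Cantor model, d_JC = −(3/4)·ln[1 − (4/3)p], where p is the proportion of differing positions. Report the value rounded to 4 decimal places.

The sequences differ at positions 1 (T/C), 4 (C/A), 6 (A/G), 8 (A/T), 17 (C/G).
p = 5/20 = 0.250000.
d = −0.75 · ln(1 − (4/3)·0.250000) = −0.75 · ln(0.666667) = −0.75 · (-0.405465) = 0.3041.

0.3041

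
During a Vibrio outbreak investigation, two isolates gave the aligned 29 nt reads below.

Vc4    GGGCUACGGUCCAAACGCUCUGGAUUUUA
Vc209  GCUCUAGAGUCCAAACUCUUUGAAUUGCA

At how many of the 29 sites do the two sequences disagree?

9

Mismatches occur at site 2 (G/C), site 3 (G/U), site 7 (C/G), site 8 (G/A), site 17 (G/U), site 20 (C/U), site 23 (G/A), site 27 (U/G), site 28 (U/C).
That gives 9 mismatches out of 29 aligned sites, so the Hamming distance is 9.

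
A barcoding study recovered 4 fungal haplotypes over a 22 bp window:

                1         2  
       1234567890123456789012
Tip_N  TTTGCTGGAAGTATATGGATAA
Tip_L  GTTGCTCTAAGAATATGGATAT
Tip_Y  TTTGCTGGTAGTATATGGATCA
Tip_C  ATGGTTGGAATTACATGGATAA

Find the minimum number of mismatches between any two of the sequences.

2

Pairwise Hamming distances:
  Tip_N vs Tip_L: 5
  Tip_N vs Tip_Y: 2
  Tip_N vs Tip_C: 5
  Tip_L vs Tip_Y: 7
  Tip_L vs Tip_C: 9
  Tip_Y vs Tip_C: 7
The smallest is 2, between Tip_N and Tip_Y.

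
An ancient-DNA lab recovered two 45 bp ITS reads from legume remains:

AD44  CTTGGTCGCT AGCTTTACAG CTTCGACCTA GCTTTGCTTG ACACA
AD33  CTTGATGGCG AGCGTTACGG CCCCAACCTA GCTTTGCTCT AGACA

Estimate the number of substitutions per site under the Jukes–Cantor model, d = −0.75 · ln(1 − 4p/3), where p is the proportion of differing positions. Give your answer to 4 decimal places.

Differing sites — 5:G/A; 7:C/G; 10:T/G; 14:T/G; 19:A/G; 22:T/C; 23:T/C; 25:G/A; 39:T/C; 40:G/T; 42:C/G.
p = 11/45 = 0.244444.
d = −0.75 · ln(1 − (4/3)·0.244444) = −0.75 · ln(0.674075) = −0.75 · (-0.394414) = 0.2958.

0.2958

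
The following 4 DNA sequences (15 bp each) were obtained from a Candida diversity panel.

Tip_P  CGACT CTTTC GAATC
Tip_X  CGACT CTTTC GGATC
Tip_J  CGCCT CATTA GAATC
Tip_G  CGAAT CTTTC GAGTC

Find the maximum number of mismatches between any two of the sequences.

5

Pairwise Hamming distances:
  Tip_P vs Tip_X: 1
  Tip_P vs Tip_J: 3
  Tip_P vs Tip_G: 2
  Tip_X vs Tip_J: 4
  Tip_X vs Tip_G: 3
  Tip_J vs Tip_G: 5
The largest is 5, between Tip_J and Tip_G.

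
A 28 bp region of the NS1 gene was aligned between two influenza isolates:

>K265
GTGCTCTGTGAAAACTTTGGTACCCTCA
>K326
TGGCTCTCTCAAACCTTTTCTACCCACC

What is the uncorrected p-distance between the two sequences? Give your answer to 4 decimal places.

The sequences differ at positions 1 (G/T), 2 (T/G), 8 (G/C), 10 (G/C), 14 (A/C), 19 (G/T), 20 (G/C), 26 (T/A), 28 (A/C).
There are 9 differences over 28 sites, so p = 9/28 = 0.3214.

0.3214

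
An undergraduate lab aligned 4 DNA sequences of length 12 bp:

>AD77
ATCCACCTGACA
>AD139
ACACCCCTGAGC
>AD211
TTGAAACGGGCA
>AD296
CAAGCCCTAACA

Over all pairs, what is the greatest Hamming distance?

Pairwise Hamming distances:
  AD77 vs AD139: 5
  AD77 vs AD211: 6
  AD77 vs AD296: 6
  AD139 vs AD211: 10
  AD139 vs AD296: 6
  AD211 vs AD296: 9
The largest is 10, between AD139 and AD211.

10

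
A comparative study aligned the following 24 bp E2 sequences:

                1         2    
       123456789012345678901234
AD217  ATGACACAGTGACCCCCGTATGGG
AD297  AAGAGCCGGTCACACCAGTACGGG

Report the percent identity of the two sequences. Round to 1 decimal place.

The sequences differ at positions 2 (T/A), 5 (C/G), 6 (A/C), 8 (A/G), 11 (G/C), 14 (C/A), 17 (C/A), 21 (T/C).
16 of the 24 sites match, so the percent identity is 16/24 × 100 = 66.7%.

66.7%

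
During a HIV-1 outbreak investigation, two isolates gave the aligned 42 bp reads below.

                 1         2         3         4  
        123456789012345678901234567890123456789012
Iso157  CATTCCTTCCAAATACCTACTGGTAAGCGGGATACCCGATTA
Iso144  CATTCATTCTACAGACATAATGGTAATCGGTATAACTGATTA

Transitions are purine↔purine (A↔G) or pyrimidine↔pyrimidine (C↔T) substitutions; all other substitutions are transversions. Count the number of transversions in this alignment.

8

Differing sites — 6:C/A (Tv); 10:C/T (Ti); 12:A/C (Tv); 14:T/G (Tv); 17:C/A (Tv); 20:C/A (Tv); 27:G/T (Tv); 31:G/T (Tv); 35:C/A (Tv); 37:C/T (Ti).
Of the 10 differences, 2 transitions and 8 transversions, so the answer is 8.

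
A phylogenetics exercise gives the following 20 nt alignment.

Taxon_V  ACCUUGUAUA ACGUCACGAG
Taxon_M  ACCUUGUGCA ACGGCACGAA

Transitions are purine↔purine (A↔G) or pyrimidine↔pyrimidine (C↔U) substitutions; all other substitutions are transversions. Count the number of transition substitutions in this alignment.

Mismatches occur at site 8 (A/G, transition), site 9 (U/C, transition), site 14 (U/G, transversion), site 20 (G/A, transition).
Of the 4 differences, 3 transitions and 1 transversion, so the answer is 3.

3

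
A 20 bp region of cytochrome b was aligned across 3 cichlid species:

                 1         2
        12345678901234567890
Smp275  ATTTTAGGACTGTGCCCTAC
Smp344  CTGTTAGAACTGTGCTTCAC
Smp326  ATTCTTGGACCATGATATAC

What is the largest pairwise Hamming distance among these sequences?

Pairwise Hamming distances:
  Smp275 vs Smp344: 6
  Smp275 vs Smp326: 7
  Smp344 vs Smp326: 10
The largest is 10, between Smp344 and Smp326.

10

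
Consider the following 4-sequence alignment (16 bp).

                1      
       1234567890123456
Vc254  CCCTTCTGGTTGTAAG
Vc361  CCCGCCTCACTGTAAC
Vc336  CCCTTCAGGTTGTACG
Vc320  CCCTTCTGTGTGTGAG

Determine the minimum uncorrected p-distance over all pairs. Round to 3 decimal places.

Pairwise Hamming distances:
  Vc254 vs Vc361: 6
  Vc254 vs Vc336: 2
  Vc254 vs Vc320: 3
  Vc361 vs Vc336: 8
  Vc361 vs Vc320: 7
  Vc336 vs Vc320: 5
The smallest is 2 mismatches, between Vc254 and Vc336; p = 2/16 = 0.125.

0.125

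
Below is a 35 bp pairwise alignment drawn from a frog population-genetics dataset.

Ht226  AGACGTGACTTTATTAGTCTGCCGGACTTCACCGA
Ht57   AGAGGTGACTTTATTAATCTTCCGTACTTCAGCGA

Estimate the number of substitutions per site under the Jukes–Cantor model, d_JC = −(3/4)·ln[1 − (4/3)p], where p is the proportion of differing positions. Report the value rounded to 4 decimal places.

0.1585

Differing sites — 4:C/G; 17:G/A; 21:G/T; 25:G/T; 32:C/G.
p = 5/35 = 0.142857.
d = −0.75 · ln(1 − (4/3)·0.142857) = −0.75 · ln(0.809524) = −0.75 · (-0.211309) = 0.1585.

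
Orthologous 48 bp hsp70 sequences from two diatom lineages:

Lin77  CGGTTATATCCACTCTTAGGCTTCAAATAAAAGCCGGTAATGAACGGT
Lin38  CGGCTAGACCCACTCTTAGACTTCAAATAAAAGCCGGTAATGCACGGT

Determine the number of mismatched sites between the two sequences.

5

Mismatches occur at site 4 (T→C), site 7 (T→G), site 9 (T→C), site 20 (G→A), site 43 (A→C).
That gives 5 mismatches out of 48 aligned sites, so the Hamming distance is 5.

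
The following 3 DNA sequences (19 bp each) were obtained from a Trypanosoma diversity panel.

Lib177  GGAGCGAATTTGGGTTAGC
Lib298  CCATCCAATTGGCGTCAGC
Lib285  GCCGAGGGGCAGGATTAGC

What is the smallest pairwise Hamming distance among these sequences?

7

Pairwise Hamming distances:
  Lib177 vs Lib298: 7
  Lib177 vs Lib285: 9
  Lib298 vs Lib285: 13
The smallest is 7, between Lib177 and Lib298.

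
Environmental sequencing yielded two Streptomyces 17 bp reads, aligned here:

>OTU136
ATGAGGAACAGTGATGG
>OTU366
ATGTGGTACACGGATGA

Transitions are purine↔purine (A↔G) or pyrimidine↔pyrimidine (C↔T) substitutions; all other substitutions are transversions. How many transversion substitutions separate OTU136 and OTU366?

Mismatches occur at site 4 (A↔T, transversion), site 7 (A↔T, transversion), site 11 (G↔C, transversion), site 12 (T↔G, transversion), site 17 (G↔A, transition).
Of the 5 differences, 1 transition and 4 transversions, so the answer is 4.

4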